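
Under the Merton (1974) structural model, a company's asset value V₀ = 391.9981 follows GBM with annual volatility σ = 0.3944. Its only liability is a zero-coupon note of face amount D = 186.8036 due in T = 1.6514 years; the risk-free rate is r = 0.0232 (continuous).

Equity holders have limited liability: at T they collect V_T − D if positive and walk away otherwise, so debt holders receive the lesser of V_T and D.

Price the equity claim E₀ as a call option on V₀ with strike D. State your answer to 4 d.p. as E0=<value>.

d₁ = [ln(V₀/D) + (r + σ²/2)T] / (σ√T)
   = [ln(391.9981/186.8036) + (0.0232 + 0.5·0.3944²)·1.6514] / (0.3944·√1.6514)
   = [0.741199 + 0.166751] / 0.506831 = 1.791427
d₂ = d₁ − σ√T = 1.791427 − 0.506831 = 1.284596
N(d₁) = 0.963388,  N(d₂) = 0.900533,  e^(−rT) = 0.962412
E₀ = V₀·N(d₁) − D·e^(−rT)·N(d₂)
   = 391.9981·0.963388 − 186.8036·0.962412·0.900533 = 215.746385

E0=215.7464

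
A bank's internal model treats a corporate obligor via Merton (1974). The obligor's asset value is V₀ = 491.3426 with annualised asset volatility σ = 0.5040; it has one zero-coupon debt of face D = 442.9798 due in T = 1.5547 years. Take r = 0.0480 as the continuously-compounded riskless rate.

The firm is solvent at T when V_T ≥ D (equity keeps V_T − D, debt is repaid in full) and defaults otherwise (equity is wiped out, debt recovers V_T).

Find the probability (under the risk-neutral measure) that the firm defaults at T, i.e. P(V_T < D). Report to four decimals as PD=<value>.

PD=0.5122

d₁ = [ln(V₀/D) + (r + σ²/2)T] / (σ√T)
   = [ln(491.3426/442.9798) + (0.0480 + 0.5·0.5040²)·1.5547] / (0.5040·√1.5547)
   = [0.103617 + 0.272085] / 0.628426 = 0.597847
d₂ = d₁ − σ√T = 0.597847 − 0.628426 = -0.030578
risk-neutral PD = N(−d₂) = N(0.030578) = 0.512197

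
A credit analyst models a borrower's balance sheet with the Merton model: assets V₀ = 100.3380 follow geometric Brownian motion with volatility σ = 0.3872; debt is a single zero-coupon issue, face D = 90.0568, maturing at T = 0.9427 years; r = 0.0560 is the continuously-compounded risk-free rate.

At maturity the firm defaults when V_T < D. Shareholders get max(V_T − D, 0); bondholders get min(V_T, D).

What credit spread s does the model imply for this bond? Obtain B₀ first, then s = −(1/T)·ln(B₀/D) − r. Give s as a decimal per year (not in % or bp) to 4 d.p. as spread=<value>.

d₁ = [ln(V₀/D) + (r + σ²/2)T] / (σ√T)
   = [ln(100.3380/90.0568) + (0.0560 + 0.5·0.3872²)·0.9427] / (0.3872·√0.9427)
   = [0.108104 + 0.123458] / 0.375943 = 0.615949
d₂ = d₁ − σ√T = 0.615949 − 0.375943 = 0.240006
N(d₁) = 0.731036,  N(d₂) = 0.594837,  e^(−rT) = 0.948578
E₀ = V₀·N(d₁) − D·e^(−rT)·N(d₂)
   = 100.3380·0.731036 − 90.0568·0.948578·0.594837 = 22.536179
B₀ = V₀ − E₀ = 100.3380 − 22.536179 = 77.801821
spread = −(1/T)·ln(B₀/D) − r = −(1/0.9427)·ln(77.801821/90.0568) − 0.0560 = 0.09916680

spread=0.0992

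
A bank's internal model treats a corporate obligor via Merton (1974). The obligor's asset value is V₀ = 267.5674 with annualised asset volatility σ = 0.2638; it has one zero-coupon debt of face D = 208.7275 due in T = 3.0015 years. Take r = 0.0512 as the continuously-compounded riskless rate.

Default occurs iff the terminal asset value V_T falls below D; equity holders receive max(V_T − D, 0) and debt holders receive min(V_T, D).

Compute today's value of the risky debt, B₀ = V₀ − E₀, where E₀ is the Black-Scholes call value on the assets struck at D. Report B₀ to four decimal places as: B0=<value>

d₁ = [ln(V₀/D) + (r + σ²/2)T] / (σ√T)
   = [ln(267.5674/208.7275) + (0.0512 + 0.5·0.2638²)·3.0015] / (0.2638·√3.0015)
   = [0.248342 + 0.258115] / 0.457029 = 1.108149
d₂ = d₁ − σ√T = 1.108149 − 0.457029 = 0.651120
N(d₁) = 0.866101,  N(d₂) = 0.742515,  e^(−rT) = 0.857549
E₀ = V₀·N(d₁) − D·e^(−rT)·N(d₂)
   = 267.5674·0.866101 − 208.7275·0.857549·0.742515 = 98.834594
B₀ = V₀ − E₀ = 267.5674 − 98.834594 = 168.732806

B0=168.7328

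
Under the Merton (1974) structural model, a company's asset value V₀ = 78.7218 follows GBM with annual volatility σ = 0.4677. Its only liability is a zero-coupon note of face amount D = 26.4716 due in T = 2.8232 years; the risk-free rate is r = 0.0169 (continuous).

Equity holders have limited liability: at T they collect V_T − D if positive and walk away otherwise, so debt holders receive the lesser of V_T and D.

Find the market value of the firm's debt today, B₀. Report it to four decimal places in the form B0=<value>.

d₁ = [ln(V₀/D) + (r + σ²/2)T] / (σ√T)
   = [ln(78.7218/26.4716) + (0.0169 + 0.5·0.4677²)·2.8232] / (0.4677·√2.8232)
   = [1.089848 + 0.356490] / 0.785847 = 1.840482
d₂ = d₁ − σ√T = 1.840482 − 0.785847 = 1.054634
N(d₁) = 0.967151,  N(d₂) = 0.854204,  e^(−rT) = 0.953408
E₀ = V₀·N(d₁) − D·e^(−rT)·N(d₂)
   = 78.7218·0.967151 − 26.4716·0.953408·0.854204 = 54.577286
B₀ = V₀ − E₀ = 78.7218 − 54.577286 = 24.144514

B0=24.1445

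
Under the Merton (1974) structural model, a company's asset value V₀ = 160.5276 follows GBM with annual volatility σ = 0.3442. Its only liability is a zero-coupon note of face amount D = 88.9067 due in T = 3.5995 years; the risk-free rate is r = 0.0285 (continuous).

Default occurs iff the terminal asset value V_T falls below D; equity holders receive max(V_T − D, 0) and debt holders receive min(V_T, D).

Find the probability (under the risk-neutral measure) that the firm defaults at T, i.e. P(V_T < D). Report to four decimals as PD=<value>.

PD=0.2310

d₁ = [ln(V₀/D) + (r + σ²/2)T] / (σ√T)
   = [ln(160.5276/88.9067) + (0.0285 + 0.5·0.3442²)·3.5995] / (0.3442·√3.5995)
   = [0.590878 + 0.315809] / 0.653028 = 1.388435
d₂ = d₁ − σ√T = 1.388435 − 0.653028 = 0.735406
risk-neutral PD = N(−d₂) = N(-0.735406) = 0.231046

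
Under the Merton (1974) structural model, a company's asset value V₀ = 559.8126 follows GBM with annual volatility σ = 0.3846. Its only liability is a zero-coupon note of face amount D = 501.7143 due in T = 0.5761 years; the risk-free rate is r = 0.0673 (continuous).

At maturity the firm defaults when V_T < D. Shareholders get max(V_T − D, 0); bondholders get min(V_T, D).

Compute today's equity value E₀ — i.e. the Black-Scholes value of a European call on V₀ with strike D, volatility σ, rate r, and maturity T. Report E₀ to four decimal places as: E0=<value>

d₁ = [ln(V₀/D) + (r + σ²/2)T] / (σ√T)
   = [ln(559.8126/501.7143) + (0.0673 + 0.5·0.3846²)·0.5761] / (0.3846·√0.5761)
   = [0.109571 + 0.081379] / 0.291916 = 0.654127
d₂ = d₁ − σ√T = 0.654127 − 0.291916 = 0.362211
N(d₁) = 0.743485,  N(d₂) = 0.641403,  e^(−rT) = 0.961970
E₀ = V₀·N(d₁) − D·e^(−rT)·N(d₂)
   = 559.8126·0.743485 − 501.7143·0.961970·0.641403 = 106.649287

E0=106.6493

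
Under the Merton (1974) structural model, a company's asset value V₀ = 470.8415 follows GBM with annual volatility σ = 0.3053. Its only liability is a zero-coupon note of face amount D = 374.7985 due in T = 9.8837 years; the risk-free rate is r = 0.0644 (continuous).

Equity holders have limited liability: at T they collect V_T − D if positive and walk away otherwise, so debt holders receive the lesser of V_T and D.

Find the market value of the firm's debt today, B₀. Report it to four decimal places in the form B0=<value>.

B0=170.9045

d₁ = [ln(V₀/D) + (r + σ²/2)T] / (σ√T)
   = [ln(470.8415/374.7985) + (0.0644 + 0.5·0.3053²)·9.8837] / (0.3053·√9.8837)
   = [0.228133 + 1.097131] / 0.959813 = 1.380752
d₂ = d₁ − σ√T = 1.380752 − 0.959813 = 0.420939
N(d₁) = 0.916322,  N(d₂) = 0.663100,  e^(−rT) = 0.529136
E₀ = V₀·N(d₁) − D·e^(−rT)·N(d₂)
   = 470.8415·0.916322 − 374.7985·0.529136·0.663100 = 299.937046
B₀ = V₀ − E₀ = 470.8415 − 299.937046 = 170.904454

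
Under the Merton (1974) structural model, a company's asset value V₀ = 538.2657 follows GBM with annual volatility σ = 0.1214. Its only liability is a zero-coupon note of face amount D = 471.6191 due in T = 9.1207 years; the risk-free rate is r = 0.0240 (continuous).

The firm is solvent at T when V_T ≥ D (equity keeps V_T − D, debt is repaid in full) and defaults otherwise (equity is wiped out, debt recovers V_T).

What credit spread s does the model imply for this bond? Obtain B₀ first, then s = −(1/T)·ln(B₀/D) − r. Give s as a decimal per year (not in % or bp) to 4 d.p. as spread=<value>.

d₁ = [ln(V₀/D) + (r + σ²/2)T] / (σ√T)
   = [ln(538.2657/471.6191) + (0.0240 + 0.5·0.1214²)·9.1207] / (0.1214·√9.1207)
   = [0.132181 + 0.286107] / 0.366634 = 1.140886
d₂ = d₁ − σ√T = 1.140886 − 0.366634 = 0.774252
N(d₁) = 0.873041,  N(d₂) = 0.780609,  e^(−rT) = 0.803405
E₀ = V₀·N(d₁) − D·e^(−rT)·N(d₂)
   = 538.2657·0.873041 − 471.6191·0.803405·0.780609 = 174.154653
B₀ = V₀ − E₀ = 538.2657 − 174.154653 = 364.111047
spread = −(1/T)·ln(B₀/D) − r = −(1/9.1207)·ln(364.111047/471.6191) − 0.0240 = 0.00436545

spread=0.0044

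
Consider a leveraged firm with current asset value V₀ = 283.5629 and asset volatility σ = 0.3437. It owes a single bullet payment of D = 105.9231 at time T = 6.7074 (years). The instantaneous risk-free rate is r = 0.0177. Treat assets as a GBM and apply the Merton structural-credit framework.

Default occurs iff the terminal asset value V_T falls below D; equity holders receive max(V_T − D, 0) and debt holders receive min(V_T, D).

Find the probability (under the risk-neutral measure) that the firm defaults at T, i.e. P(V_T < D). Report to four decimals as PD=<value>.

PD=0.2134

d₁ = [ln(V₀/D) + (r + σ²/2)T] / (σ√T)
   = [ln(283.5629/105.9231) + (0.0177 + 0.5·0.3437²)·6.7074] / (0.3437·√6.7074)
   = [0.984721 + 0.514893] / 0.890137 = 1.684700
d₂ = d₁ − σ√T = 1.684700 − 0.890137 = 0.794564
risk-neutral PD = N(−d₂) = N(-0.794564) = 0.213434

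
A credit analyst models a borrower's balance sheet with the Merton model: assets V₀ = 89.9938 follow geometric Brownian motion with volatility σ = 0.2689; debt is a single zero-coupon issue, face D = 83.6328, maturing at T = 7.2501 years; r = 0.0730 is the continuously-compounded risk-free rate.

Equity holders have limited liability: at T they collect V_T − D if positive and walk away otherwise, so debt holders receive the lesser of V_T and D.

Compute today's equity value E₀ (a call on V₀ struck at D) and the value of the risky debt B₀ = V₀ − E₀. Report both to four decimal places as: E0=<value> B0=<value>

E0=45.9942 B0=43.9996

d₁ = [ln(V₀/D) + (r + σ²/2)T] / (σ√T)
   = [ln(89.9938/83.6328) + (0.0730 + 0.5·0.2689²)·7.2501] / (0.2689·√7.2501)
   = [0.073305 + 0.791375] / 0.724040 = 1.194242
d₂ = d₁ − σ√T = 1.194242 − 0.724040 = 0.470202
N(d₁) = 0.883808,  N(d₂) = 0.680895,  e^(−rT) = 0.589042
E₀ = V₀·N(d₁) − D·e^(−rT)·N(d₂)
   = 89.9938·0.883808 − 83.6328·0.589042·0.680895 = 45.994191
B₀ = V₀ − E₀ = 89.9938 − 45.994191 = 43.999609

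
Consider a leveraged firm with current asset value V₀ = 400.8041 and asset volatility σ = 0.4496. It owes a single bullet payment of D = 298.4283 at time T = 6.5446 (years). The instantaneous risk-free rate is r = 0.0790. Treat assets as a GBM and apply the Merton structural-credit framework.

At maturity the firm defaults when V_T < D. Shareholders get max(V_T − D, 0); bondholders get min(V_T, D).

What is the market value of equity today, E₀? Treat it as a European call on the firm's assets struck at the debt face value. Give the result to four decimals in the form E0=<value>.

E0=262.4492

d₁ = [ln(V₀/D) + (r + σ²/2)T] / (σ√T)
   = [ln(400.8041/298.4283) + (0.0790 + 0.5·0.4496²)·6.5446] / (0.4496·√6.5446)
   = [0.294943 + 1.178487] / 1.150185 = 1.281037
d₂ = d₁ − σ√T = 1.281037 − 1.150185 = 0.130851
N(d₁) = 0.899910,  N(d₂) = 0.552054,  e^(−rT) = 0.596293
E₀ = V₀·N(d₁) − D·e^(−rT)·N(d₂)
   = 400.8041·0.899910 − 298.4283·0.596293·0.552054 = 262.449175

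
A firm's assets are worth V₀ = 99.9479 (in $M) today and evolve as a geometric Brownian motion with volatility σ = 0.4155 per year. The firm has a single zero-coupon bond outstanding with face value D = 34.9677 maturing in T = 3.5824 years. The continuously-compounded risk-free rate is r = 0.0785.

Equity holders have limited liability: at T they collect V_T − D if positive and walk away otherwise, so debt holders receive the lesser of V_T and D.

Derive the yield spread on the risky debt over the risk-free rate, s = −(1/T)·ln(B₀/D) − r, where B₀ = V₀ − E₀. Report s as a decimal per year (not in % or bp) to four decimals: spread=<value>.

spread=0.0076

d₁ = [ln(V₀/D) + (r + σ²/2)T] / (σ√T)
   = [ln(99.9479/34.9677) + (0.0785 + 0.5·0.4155²)·3.5824] / (0.4155·√3.5824)
   = [1.050224 + 0.590452] / 0.786426 = 2.086242
d₂ = d₁ − σ√T = 2.086242 − 0.786426 = 1.299816
N(d₁) = 0.981522,  N(d₂) = 0.903168,  e^(−rT) = 0.754863
E₀ = V₀·N(d₁) − D·e^(−rT)·N(d₂)
   = 99.9479·0.981522 − 34.9677·0.754863·0.903168 = 74.261153
B₀ = V₀ − E₀ = 99.9479 − 74.261153 = 25.686747
spread = −(1/T)·ln(B₀/D) − r = −(1/3.5824)·ln(25.686747/34.9677) − 0.0785 = 0.00760138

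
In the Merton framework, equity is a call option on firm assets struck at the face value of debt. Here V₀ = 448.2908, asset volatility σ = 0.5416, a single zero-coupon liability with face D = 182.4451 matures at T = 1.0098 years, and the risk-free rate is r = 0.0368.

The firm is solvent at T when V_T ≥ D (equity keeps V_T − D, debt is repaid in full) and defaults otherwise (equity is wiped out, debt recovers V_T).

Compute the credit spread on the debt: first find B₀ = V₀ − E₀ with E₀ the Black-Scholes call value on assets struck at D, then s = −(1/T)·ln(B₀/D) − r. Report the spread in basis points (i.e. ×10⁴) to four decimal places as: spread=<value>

d₁ = [ln(V₀/D) + (r + σ²/2)T] / (σ√T)
   = [ln(448.2908/182.4451) + (0.0368 + 0.5·0.5416²)·1.0098] / (0.5416·√1.0098)
   = [0.898993 + 0.185263] / 0.544247 = 1.992212
d₂ = d₁ − σ√T = 1.992212 − 0.544247 = 1.447964
N(d₁) = 0.976826,  N(d₂) = 0.926187,  e^(−rT) = 0.963521
E₀ = V₀·N(d₁) − D·e^(−rT)·N(d₂)
   = 448.2908·0.976826 − 182.4451·0.963521·0.926187 = 275.088057
B₀ = V₀ − E₀ = 448.2908 − 275.088057 = 173.202743
spread = −(1/T)·ln(B₀/D) − r = −(1/1.0098)·ln(173.202743/182.4451) − 0.0368 = 0.01468195
in basis points: 0.01468195 × 10⁴ = 146.8195 bp

spread=146.8195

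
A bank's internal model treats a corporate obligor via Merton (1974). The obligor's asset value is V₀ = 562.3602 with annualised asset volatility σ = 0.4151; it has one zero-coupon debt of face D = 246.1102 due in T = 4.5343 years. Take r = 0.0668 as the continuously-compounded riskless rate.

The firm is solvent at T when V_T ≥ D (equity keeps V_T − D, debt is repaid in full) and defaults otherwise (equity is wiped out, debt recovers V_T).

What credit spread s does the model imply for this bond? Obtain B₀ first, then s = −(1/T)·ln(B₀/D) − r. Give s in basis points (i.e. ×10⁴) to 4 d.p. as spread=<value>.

spread=158.6635

d₁ = [ln(V₀/D) + (r + σ²/2)T] / (σ√T)
   = [ln(562.3602/246.1102) + (0.0668 + 0.5·0.4151²)·4.5343] / (0.4151·√4.5343)
   = [0.826363 + 0.693539] / 0.883910 = 1.719523
d₂ = d₁ − σ√T = 1.719523 − 0.883910 = 0.835613
N(d₁) = 0.957240,  N(d₂) = 0.798314,  e^(−rT) = 0.738679
E₀ = V₀·N(d₁) − D·e^(−rT)·N(d₂)
   = 562.3602·0.957240 − 246.1102·0.738679·0.798314 = 393.183222
B₀ = V₀ − E₀ = 562.3602 − 393.183222 = 169.176978
spread = −(1/T)·ln(B₀/D) − r = −(1/4.5343)·ln(169.176978/246.1102) − 0.0668 = 0.01586635
in basis points: 0.01586635 × 10⁴ = 158.6635 bp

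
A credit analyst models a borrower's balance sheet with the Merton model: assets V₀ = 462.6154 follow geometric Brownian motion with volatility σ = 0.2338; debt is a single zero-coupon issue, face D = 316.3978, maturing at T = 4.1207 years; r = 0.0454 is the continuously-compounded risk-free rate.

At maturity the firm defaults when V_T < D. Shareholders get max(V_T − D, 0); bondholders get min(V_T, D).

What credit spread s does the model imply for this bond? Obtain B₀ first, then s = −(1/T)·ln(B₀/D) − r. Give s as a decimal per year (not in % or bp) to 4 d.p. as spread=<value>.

d₁ = [ln(V₀/D) + (r + σ²/2)T] / (σ√T)
   = [ln(462.6154/316.3978) + (0.0454 + 0.5·0.2338²)·4.1207] / (0.2338·√4.1207)
   = [0.379896 + 0.299704] / 0.474602 = 1.431934
d₂ = d₁ − σ√T = 1.431934 − 0.474602 = 0.957331
N(d₁) = 0.923919,  N(d₂) = 0.830800,  e^(−rT) = 0.829378
E₀ = V₀·N(d₁) − D·e^(−rT)·N(d₂)
   = 462.6154·0.923919 − 316.3978·0.829378·0.830800 = 209.406070
B₀ = V₀ − E₀ = 462.6154 − 209.406070 = 253.209330
spread = −(1/T)·ln(B₀/D) − r = −(1/4.1207)·ln(253.209330/316.3978) − 0.0454 = 0.00866454

spread=0.0087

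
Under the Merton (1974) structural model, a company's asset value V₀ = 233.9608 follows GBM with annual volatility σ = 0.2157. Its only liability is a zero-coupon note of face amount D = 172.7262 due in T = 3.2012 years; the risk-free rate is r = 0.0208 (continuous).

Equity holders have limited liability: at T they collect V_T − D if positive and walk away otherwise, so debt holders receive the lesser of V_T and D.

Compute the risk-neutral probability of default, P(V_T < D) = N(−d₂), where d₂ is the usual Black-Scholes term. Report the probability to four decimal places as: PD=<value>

PD=0.2219

d₁ = [ln(V₀/D) + (r + σ²/2)T] / (σ√T)
   = [ln(233.9608/172.7262) + (0.0208 + 0.5·0.2157²)·3.2012] / (0.2157·√3.2012)
   = [0.303446 + 0.141055] / 0.385928 = 1.151772
d₂ = d₁ − σ√T = 1.151772 − 0.385928 = 0.765843
risk-neutral PD = N(−d₂) = N(-0.765843) = 0.221885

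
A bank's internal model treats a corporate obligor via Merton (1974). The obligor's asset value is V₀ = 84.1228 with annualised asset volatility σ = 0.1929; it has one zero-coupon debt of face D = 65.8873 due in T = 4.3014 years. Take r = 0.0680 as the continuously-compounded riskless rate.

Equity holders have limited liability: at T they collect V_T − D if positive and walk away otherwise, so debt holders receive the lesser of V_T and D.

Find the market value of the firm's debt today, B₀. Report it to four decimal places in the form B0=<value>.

d₁ = [ln(V₀/D) + (r + σ²/2)T] / (σ√T)
   = [ln(84.1228/65.8873) + (0.0680 + 0.5·0.1929²)·4.3014] / (0.1929·√4.3014)
   = [0.244332 + 0.372524] / 0.400071 = 1.541865
d₂ = d₁ − σ√T = 1.541865 − 0.400071 = 1.141794
N(d₁) = 0.938447,  N(d₂) = 0.873230,  e^(−rT) = 0.746399
E₀ = V₀·N(d₁) − D·e^(−rT)·N(d₂)
   = 84.1228·0.938447 − 65.8873·0.746399·0.873230 = 36.000882
B₀ = V₀ − E₀ = 84.1228 − 36.000882 = 48.121918

B0=48.1219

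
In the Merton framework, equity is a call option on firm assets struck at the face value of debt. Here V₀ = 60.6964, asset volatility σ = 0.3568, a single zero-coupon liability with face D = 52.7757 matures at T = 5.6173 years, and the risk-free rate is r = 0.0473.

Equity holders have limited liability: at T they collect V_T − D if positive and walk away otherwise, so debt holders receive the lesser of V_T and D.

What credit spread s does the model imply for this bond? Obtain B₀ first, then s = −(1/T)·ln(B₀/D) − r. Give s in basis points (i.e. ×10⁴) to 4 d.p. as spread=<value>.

spread=402.1881

d₁ = [ln(V₀/D) + (r + σ²/2)T] / (σ√T)
   = [ln(60.6964/52.7757) + (0.0473 + 0.5·0.3568²)·5.6173] / (0.3568·√5.6173)
   = [0.139834 + 0.623257] / 0.845646 = 0.902376
d₂ = d₁ − σ√T = 0.902376 − 0.845646 = 0.056730
N(d₁) = 0.816571,  N(d₂) = 0.522620,  e^(−rT) = 0.766670
E₀ = V₀·N(d₁) − D·e^(−rT)·N(d₂)
   = 60.6964·0.816571 − 52.7757·0.766670·0.522620 = 28.416928
B₀ = V₀ − E₀ = 60.6964 − 28.416928 = 32.279472
spread = −(1/T)·ln(B₀/D) − r = −(1/5.6173)·ln(32.279472/52.7757) − 0.0473 = 0.04021881
in basis points: 0.04021881 × 10⁴ = 402.1881 bp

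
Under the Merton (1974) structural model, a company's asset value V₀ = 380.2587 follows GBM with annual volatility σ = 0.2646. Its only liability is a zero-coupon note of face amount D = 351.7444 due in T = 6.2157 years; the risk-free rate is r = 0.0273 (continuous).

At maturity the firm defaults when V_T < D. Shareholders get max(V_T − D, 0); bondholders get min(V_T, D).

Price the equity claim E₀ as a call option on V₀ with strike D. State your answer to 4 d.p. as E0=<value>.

E0=135.0543

d₁ = [ln(V₀/D) + (r + σ²/2)T] / (σ√T)
   = [ln(380.2587/351.7444) + (0.0273 + 0.5·0.2646²)·6.2157] / (0.2646·√6.2157)
   = [0.077947 + 0.387279] / 0.659682 = 0.705227
d₂ = d₁ − σ√T = 0.705227 − 0.659682 = 0.045545
N(d₁) = 0.759666,  N(d₂) = 0.518164,  e^(−rT) = 0.843928
E₀ = V₀·N(d₁) − D·e^(−rT)·N(d₂)
   = 380.2587·0.759666 − 351.7444·0.843928·0.518164 = 135.054272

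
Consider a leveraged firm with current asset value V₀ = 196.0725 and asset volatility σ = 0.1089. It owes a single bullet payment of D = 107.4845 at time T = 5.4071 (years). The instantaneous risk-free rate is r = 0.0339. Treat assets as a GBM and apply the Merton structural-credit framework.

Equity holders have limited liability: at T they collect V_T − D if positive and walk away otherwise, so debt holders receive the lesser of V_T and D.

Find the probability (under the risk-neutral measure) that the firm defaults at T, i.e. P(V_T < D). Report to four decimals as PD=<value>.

d₁ = [ln(V₀/D) + (r + σ²/2)T] / (σ√T)
   = [ln(196.0725/107.4845) + (0.0339 + 0.5·0.1089²)·5.4071] / (0.1089·√5.4071)
   = [0.601138 + 0.215363] / 0.253227 = 3.224381
d₂ = d₁ − σ√T = 3.224381 − 0.253227 = 2.971154
risk-neutral PD = N(−d₂) = N(-2.971154) = 0.001483

PD=0.0015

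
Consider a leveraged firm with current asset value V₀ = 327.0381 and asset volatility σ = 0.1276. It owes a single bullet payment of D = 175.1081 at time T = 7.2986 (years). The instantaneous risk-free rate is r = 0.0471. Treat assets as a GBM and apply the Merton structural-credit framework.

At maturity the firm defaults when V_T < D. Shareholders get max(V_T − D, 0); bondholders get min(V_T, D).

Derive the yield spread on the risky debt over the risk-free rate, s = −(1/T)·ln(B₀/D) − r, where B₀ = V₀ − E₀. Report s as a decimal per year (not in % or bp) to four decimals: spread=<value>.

d₁ = [ln(V₀/D) + (r + σ²/2)T] / (σ√T)
   = [ln(327.0381/175.1081) + (0.0471 + 0.5·0.1276²)·7.2986] / (0.1276·√7.2986)
   = [0.624673 + 0.403181] / 0.344723 = 2.981680
d₂ = d₁ − σ√T = 2.981680 − 0.344723 = 2.636957
N(d₁) = 0.998567,  N(d₂) = 0.995817,  e^(−rT) = 0.709096
E₀ = V₀·N(d₁) − D·e^(−rT)·N(d₂)
   = 327.0381·0.998567 − 175.1081·0.709096·0.995817 = 202.920203
B₀ = V₀ − E₀ = 327.0381 − 202.920203 = 124.117897
spread = −(1/T)·ln(B₀/D) − r = −(1/7.2986)·ln(124.117897/175.1081) − 0.0471 = 0.00005584

spread=0.0001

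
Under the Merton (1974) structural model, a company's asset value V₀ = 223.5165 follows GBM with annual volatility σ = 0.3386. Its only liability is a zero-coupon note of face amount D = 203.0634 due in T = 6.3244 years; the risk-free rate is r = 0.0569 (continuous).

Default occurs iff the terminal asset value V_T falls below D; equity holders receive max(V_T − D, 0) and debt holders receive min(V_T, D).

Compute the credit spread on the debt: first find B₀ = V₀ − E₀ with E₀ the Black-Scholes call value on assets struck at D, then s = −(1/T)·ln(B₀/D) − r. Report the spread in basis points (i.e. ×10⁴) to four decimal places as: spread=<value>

spread=335.0644

d₁ = [ln(V₀/D) + (r + σ²/2)T] / (σ√T)
   = [ln(223.5165/203.0634) + (0.0569 + 0.5·0.3386²)·6.3244] / (0.3386·√6.3244)
   = [0.095967 + 0.722404] / 0.851523 = 0.961067
d₂ = d₁ − σ√T = 0.961067 − 0.851523 = 0.109544
N(d₁) = 0.831741,  N(d₂) = 0.543614,  e^(−rT) = 0.697775
E₀ = V₀·N(d₁) − D·e^(−rT)·N(d₂)
   = 223.5165·0.831741 − 203.0634·0.697775·0.543614 = 108.881662
B₀ = V₀ − E₀ = 223.5165 − 108.881662 = 114.634838
spread = −(1/T)·ln(B₀/D) − r = −(1/6.3244)·ln(114.634838/203.0634) − 0.0569 = 0.03350644
in basis points: 0.03350644 × 10⁴ = 335.0644 bp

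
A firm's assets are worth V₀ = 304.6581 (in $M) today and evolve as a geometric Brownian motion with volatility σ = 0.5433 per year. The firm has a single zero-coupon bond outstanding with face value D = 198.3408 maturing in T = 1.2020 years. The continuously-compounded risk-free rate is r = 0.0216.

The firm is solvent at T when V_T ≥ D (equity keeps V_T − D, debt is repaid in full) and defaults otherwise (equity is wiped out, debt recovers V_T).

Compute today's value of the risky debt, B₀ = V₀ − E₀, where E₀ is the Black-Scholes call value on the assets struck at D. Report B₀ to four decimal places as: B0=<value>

B0=175.2285

d₁ = [ln(V₀/D) + (r + σ²/2)T] / (σ√T)
   = [ln(304.6581/198.3408) + (0.0216 + 0.5·0.5433²)·1.2020] / (0.5433·√1.2020)
   = [0.429203 + 0.203363] / 0.595651 = 1.061975
d₂ = d₁ − σ√T = 1.061975 − 0.595651 = 0.466324
N(d₁) = 0.855877,  N(d₂) = 0.679508,  e^(−rT) = 0.974371
E₀ = V₀·N(d₁) − D·e^(−rT)·N(d₂)
   = 304.6581·0.855877 − 198.3408·0.974371·0.679508 = 129.429645
B₀ = V₀ − E₀ = 304.6581 − 129.429645 = 175.228455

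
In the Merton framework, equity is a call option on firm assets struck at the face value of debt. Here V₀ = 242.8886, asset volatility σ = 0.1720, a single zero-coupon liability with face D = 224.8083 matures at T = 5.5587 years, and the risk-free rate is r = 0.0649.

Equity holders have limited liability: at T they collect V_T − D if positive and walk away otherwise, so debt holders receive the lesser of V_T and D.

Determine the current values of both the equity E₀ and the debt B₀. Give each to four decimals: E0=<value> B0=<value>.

d₁ = [ln(V₀/D) + (r + σ²/2)T] / (σ√T)
   = [ln(242.8886/224.8083) + (0.0649 + 0.5·0.1720²)·5.5587] / (0.1720·√5.5587)
   = [0.077355 + 0.442984] / 0.405523 = 1.283131
d₂ = d₁ − σ√T = 1.283131 − 0.405523 = 0.877609
N(d₁) = 0.900277,  N(d₂) = 0.809922,  e^(−rT) = 0.697147
E₀ = V₀·N(d₁) − D·e^(−rT)·N(d₂)
   = 242.8886·0.900277 − 224.8083·0.697147·0.809922 = 91.732535
B₀ = V₀ − E₀ = 242.8886 − 91.732535 = 151.156065

E0=91.7325 B0=151.1561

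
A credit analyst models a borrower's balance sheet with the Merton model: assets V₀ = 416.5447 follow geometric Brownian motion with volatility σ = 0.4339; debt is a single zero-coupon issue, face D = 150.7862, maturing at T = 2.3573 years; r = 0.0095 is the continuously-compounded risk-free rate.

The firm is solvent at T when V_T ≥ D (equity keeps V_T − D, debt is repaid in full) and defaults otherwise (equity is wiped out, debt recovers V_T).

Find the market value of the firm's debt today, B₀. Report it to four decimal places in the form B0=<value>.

B0=143.3900

d₁ = [ln(V₀/D) + (r + σ²/2)T] / (σ√T)
   = [ln(416.5447/150.7862) + (0.0095 + 0.5·0.4339²)·2.3573] / (0.4339·√2.3573)
   = [1.016131 + 0.244298] / 0.666188 = 1.892000
d₂ = d₁ − σ√T = 1.892000 − 0.666188 = 1.225812
N(d₁) = 0.970755,  N(d₂) = 0.889865,  e^(−rT) = 0.977855
E₀ = V₀·N(d₁) − D·e^(−rT)·N(d₂)
   = 416.5447·0.970755 − 150.7862·0.977855·0.889865 = 273.154717
B₀ = V₀ − E₀ = 416.5447 − 273.154717 = 143.389983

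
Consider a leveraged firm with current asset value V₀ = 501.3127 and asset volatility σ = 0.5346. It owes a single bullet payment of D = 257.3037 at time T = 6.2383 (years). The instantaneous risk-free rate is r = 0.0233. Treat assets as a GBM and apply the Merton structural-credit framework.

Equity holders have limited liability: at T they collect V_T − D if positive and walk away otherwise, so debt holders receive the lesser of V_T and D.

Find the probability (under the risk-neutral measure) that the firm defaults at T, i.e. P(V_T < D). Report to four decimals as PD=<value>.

PD=0.5236

d₁ = [ln(V₀/D) + (r + σ²/2)T] / (σ√T)
   = [ln(501.3127/257.3037) + (0.0233 + 0.5·0.5346²)·6.2383] / (0.5346·√6.2383)
   = [0.666973 + 1.036797] / 1.335248 = 1.275994
d₂ = d₁ − σ√T = 1.275994 − 1.335248 = -0.059254
risk-neutral PD = N(−d₂) = N(0.059254) = 0.523625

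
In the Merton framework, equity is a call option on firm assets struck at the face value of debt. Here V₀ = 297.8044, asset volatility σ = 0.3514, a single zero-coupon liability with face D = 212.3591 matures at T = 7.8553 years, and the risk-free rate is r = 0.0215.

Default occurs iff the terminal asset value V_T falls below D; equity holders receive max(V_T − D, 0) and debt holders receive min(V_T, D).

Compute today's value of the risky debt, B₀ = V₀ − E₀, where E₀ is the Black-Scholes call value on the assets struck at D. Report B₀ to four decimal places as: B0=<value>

d₁ = [ln(V₀/D) + (r + σ²/2)T] / (σ√T)
   = [ln(297.8044/212.3591) + (0.0215 + 0.5·0.3514²)·7.8553] / (0.3514·√7.8553)
   = [0.338158 + 0.653883] / 0.984880 = 1.007271
d₂ = d₁ − σ√T = 1.007271 − 0.984880 = 0.022392
N(d₁) = 0.843098,  N(d₂) = 0.508932,  e^(−rT) = 0.844603
E₀ = V₀·N(d₁) − D·e^(−rT)·N(d₂)
   = 297.8044·0.843098 − 212.3591·0.844603·0.508932 = 159.796619
B₀ = V₀ − E₀ = 297.8044 − 159.796619 = 138.007781

B0=138.0078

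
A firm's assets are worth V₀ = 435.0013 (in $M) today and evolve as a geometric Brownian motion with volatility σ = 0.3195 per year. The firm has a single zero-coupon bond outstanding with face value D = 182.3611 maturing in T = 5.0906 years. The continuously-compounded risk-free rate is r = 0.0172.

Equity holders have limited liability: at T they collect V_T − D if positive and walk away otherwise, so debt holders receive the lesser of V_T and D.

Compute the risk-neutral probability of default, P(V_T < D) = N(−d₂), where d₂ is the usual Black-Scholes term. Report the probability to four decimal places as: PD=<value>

d₁ = [ln(V₀/D) + (r + σ²/2)T] / (σ√T)
   = [ln(435.0013/182.3611) + (0.0172 + 0.5·0.3195²)·5.0906] / (0.3195·√5.0906)
   = [0.869360 + 0.347383] / 0.720867 = 1.687888
d₂ = d₁ − σ√T = 1.687888 − 0.720867 = 0.967021
risk-neutral PD = N(−d₂) = N(-0.967021) = 0.166767

PD=0.1668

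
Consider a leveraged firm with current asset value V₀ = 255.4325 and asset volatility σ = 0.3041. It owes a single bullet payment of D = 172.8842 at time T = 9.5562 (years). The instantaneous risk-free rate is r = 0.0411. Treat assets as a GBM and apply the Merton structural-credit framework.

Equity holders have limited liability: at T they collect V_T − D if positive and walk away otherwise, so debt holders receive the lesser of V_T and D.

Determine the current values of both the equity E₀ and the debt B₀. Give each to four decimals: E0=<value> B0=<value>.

E0=155.9353 B0=99.4972

d₁ = [ln(V₀/D) + (r + σ²/2)T] / (σ√T)
   = [ln(255.4325/172.8842) + (0.0411 + 0.5·0.3041²)·9.5562] / (0.3041·√9.5562)
   = [0.390336 + 0.834623] / 0.940067 = 1.303055
d₂ = d₁ − σ√T = 1.303055 − 0.940067 = 0.362987
N(d₁) = 0.903722,  N(d₂) = 0.641693,  e^(−rT) = 0.675191
E₀ = V₀·N(d₁) − D·e^(−rT)·N(d₂)
   = 255.4325·0.903722 − 172.8842·0.675191·0.641693 = 155.935265
B₀ = V₀ − E₀ = 255.4325 − 155.935265 = 99.497235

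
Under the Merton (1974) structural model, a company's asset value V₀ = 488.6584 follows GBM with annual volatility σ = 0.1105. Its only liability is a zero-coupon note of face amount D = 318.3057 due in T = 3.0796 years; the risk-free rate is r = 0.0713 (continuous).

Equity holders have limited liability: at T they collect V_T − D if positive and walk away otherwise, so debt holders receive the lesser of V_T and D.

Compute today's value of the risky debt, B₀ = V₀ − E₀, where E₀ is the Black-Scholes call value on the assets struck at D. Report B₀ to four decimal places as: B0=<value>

B0=255.5474

d₁ = [ln(V₀/D) + (r + σ²/2)T] / (σ√T)
   = [ln(488.6584/318.3057) + (0.0713 + 0.5·0.1105²)·3.0796] / (0.1105·√3.0796)
   = [0.428651 + 0.238377] / 0.193914 = 3.439813
d₂ = d₁ − σ√T = 3.439813 − 0.193914 = 3.245899
N(d₁) = 0.999709,  N(d₂) = 0.999415,  e^(−rT) = 0.802860
E₀ = V₀·N(d₁) − D·e^(−rT)·N(d₂)
   = 488.6584·0.999709 − 318.3057·0.802860·0.999415 = 233.111001
B₀ = V₀ − E₀ = 488.6584 − 233.111001 = 255.547399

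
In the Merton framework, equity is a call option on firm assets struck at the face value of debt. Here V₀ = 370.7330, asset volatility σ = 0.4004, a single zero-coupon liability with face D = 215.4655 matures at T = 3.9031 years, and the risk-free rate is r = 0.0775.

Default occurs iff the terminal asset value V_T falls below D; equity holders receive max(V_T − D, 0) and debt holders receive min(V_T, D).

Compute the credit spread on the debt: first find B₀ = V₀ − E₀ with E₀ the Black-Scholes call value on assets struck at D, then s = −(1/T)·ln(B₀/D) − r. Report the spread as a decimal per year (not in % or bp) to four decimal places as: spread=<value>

spread=0.0224

d₁ = [ln(V₀/D) + (r + σ²/2)T] / (σ√T)
   = [ln(370.7330/215.4655) + (0.0775 + 0.5·0.4004²)·3.9031] / (0.4004·√3.9031)
   = [0.542681 + 0.615363] / 0.791041 = 1.463950
d₂ = d₁ − σ√T = 1.463950 − 0.791041 = 0.672909
N(d₁) = 0.928396,  N(d₂) = 0.749498,  e^(−rT) = 0.738976
E₀ = V₀·N(d₁) − D·e^(−rT)·N(d₂)
   = 370.7330·0.928396 − 215.4655·0.738976·0.749498 = 224.849298
B₀ = V₀ − E₀ = 370.7330 − 224.849298 = 145.883702
spread = −(1/T)·ln(B₀/D) − r = −(1/3.9031)·ln(145.883702/215.4655) − 0.0775 = 0.02241829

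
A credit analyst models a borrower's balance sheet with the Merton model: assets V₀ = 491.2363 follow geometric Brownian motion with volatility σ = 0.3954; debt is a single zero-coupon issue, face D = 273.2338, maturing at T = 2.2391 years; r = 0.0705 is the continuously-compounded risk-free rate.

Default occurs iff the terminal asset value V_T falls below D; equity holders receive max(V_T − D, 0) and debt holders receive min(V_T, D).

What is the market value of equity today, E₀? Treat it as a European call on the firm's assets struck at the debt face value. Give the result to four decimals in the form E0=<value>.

d₁ = [ln(V₀/D) + (r + σ²/2)T] / (σ√T)
   = [ln(491.2363/273.2338) + (0.0705 + 0.5·0.3954²)·2.2391] / (0.3954·√2.2391)
   = [0.586597 + 0.332888] / 0.591662 = 1.554074
d₂ = d₁ − σ√T = 1.554074 − 0.591662 = 0.962412
N(d₁) = 0.939917,  N(d₂) = 0.832079,  e^(−rT) = 0.853972
E₀ = V₀·N(d₁) − D·e^(−rT)·N(d₂)
   = 491.2363·0.939917 − 273.2338·0.853972·0.832079 = 267.568824

E0=267.5688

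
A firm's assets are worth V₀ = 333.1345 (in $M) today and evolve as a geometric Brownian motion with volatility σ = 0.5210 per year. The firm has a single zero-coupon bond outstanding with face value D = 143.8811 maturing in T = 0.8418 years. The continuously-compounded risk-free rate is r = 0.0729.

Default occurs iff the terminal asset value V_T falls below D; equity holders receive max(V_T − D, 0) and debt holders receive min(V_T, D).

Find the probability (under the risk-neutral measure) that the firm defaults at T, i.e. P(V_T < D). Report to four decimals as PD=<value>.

PD=0.0499

d₁ = [ln(V₀/D) + (r + σ²/2)T] / (σ√T)
   = [ln(333.1345/143.8811) + (0.0729 + 0.5·0.5210²)·0.8418] / (0.5210·√0.8418)
   = [0.839559 + 0.175617] / 0.478016 = 2.123729
d₂ = d₁ − σ√T = 2.123729 − 0.478016 = 1.645713
risk-neutral PD = N(−d₂) = N(-1.645713) = 0.049911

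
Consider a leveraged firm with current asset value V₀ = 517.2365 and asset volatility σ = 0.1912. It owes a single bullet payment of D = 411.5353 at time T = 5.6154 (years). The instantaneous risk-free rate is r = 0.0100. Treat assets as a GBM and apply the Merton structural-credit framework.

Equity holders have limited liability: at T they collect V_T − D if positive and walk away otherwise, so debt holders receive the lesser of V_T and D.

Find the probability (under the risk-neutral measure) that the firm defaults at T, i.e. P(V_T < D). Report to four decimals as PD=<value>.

PD=0.3439

d₁ = [ln(V₀/D) + (r + σ²/2)T] / (σ√T)
   = [ln(517.2365/411.5353) + (0.0100 + 0.5·0.1912²)·5.6154] / (0.1912·√5.6154)
   = [0.228605 + 0.158796] / 0.453083 = 0.855034
d₂ = d₁ − σ√T = 0.855034 − 0.453083 = 0.401950
risk-neutral PD = N(−d₂) = N(-0.401950) = 0.343860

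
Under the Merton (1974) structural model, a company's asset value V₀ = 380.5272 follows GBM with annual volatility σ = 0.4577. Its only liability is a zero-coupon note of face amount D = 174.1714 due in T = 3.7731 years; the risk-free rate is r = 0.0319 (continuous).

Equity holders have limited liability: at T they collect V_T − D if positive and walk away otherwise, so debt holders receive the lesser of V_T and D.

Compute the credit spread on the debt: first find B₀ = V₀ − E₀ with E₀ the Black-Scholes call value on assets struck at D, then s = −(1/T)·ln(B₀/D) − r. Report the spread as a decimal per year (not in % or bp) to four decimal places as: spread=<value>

d₁ = [ln(V₀/D) + (r + σ²/2)T] / (σ√T)
   = [ln(380.5272/174.1714) + (0.0319 + 0.5·0.4577²)·3.7731] / (0.4577·√3.7731)
   = [0.781518 + 0.515574] / 0.889058 = 1.458951
d₂ = d₁ − σ√T = 1.458951 − 0.889058 = 0.569893
N(d₁) = 0.927711,  N(d₂) = 0.715625,  e^(−rT) = 0.886600
E₀ = V₀·N(d₁) − D·e^(−rT)·N(d₂)
   = 380.5272·0.927711 − 174.1714·0.886600·0.715625 = 242.512161
B₀ = V₀ − E₀ = 380.5272 − 242.512161 = 138.015039
spread = −(1/T)·ln(B₀/D) − r = −(1/3.7731)·ln(138.015039/174.1714) − 0.0319 = 0.02976739

spread=0.0298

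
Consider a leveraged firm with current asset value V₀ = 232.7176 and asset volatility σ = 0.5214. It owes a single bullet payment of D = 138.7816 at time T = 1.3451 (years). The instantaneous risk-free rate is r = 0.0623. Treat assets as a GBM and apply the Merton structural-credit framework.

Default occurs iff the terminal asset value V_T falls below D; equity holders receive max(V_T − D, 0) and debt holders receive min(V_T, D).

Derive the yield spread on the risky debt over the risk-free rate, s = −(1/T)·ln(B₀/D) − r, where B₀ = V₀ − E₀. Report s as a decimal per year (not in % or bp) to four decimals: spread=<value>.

spread=0.0515

d₁ = [ln(V₀/D) + (r + σ²/2)T] / (σ√T)
   = [ln(232.7176/138.7816) + (0.0623 + 0.5·0.5214²)·1.3451] / (0.5214·√1.3451)
   = [0.516924 + 0.266638] / 0.604712 = 1.295761
d₂ = d₁ − σ√T = 1.295761 − 0.604712 = 0.691050
N(d₁) = 0.902471,  N(d₂) = 0.755233,  e^(−rT) = 0.919615
E₀ = V₀·N(d₁) − D·e^(−rT)·N(d₂)
   = 232.7176·0.902471 − 138.7816·0.919615·0.755233 = 113.633798
B₀ = V₀ − E₀ = 232.7176 − 113.633798 = 119.083802
spread = −(1/T)·ln(B₀/D) − r = −(1/1.3451)·ln(119.083802/138.7816) − 0.0623 = 0.05150121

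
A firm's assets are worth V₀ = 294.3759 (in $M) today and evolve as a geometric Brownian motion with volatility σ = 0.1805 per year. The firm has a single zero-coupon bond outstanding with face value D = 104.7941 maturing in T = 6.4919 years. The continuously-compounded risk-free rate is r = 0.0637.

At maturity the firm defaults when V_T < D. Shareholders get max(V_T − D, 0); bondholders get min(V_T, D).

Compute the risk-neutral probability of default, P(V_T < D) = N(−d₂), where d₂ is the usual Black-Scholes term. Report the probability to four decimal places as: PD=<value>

d₁ = [ln(V₀/D) + (r + σ²/2)T] / (σ√T)
   = [ln(294.3759/104.7941) + (0.0637 + 0.5·0.1805²)·6.4919] / (0.1805·√6.4919)
   = [1.032860 + 0.519288] / 0.459900 = 3.374971
d₂ = d₁ − σ√T = 3.374971 − 0.459900 = 2.915071
risk-neutral PD = N(−d₂) = N(-2.915071) = 0.001778

PD=0.0018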